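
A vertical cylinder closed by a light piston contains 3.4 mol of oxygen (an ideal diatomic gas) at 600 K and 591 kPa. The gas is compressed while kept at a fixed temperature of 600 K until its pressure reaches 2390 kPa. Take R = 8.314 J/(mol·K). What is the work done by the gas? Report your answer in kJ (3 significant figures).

Isothermal process: W = nRT ln(V₂/V₁) = nRT ln(P₁/P₂).
W = (3.4)(8.314)(600) × ln(591/2390)
  = 16961 × ln(0.2473) = 16961 × -1.397
W_by_gas = -23698 J.

W ≈ -23.7 kJ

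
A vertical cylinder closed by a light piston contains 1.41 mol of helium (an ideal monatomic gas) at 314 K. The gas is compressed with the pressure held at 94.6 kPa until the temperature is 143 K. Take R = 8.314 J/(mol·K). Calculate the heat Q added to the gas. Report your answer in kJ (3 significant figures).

Q ≈ -5.01 kJ

Isobaric: W = nRΔT = (1.41)(8.314)(-171) = -2005 J.
ΔU = nCᵥΔT with Cᵥ = 3R/2: ΔU = (1.41)(12.47)(-171) = -3007 J.
Q = ΔU + W = -3007 − 2005 = -5011 J.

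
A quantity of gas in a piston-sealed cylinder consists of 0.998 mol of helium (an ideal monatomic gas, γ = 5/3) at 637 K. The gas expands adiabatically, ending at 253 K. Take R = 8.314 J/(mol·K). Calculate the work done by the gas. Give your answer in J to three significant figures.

W ≈ 4780 J

Adiabatic ⇒ Q = 0, so W_by = −ΔU = nCᵥ(T₁ − T₂).
Cᵥ = 3R/2 = 12.47 J/(mol·K).
W = (0.998)(12.47)(637 − 253) = 4779 J.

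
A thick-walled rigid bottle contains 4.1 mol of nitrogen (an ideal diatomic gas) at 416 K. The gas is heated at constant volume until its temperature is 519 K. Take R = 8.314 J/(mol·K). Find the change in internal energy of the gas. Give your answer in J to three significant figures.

ΔU ≈ 8780 J

Constant volume ⇒ W = 0, so Q = ΔU = nCᵥΔT with Cᵥ = 5R/2 = 20.79 J/(mol·K).
ΔU = (4.1)(20.79)(519 − 416) = 8778 J.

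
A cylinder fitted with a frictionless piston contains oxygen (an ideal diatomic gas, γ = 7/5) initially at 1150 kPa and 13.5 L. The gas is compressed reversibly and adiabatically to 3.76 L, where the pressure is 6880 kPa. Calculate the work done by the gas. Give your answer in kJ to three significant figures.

W ≈ -25.9 kJ

Adiabatic: W = (P₁V₁ − P₂V₂)/(γ − 1) with γ = 7/5.
P₁V₁ = 15525 J, P₂V₂ = 25869 J.
W = (15525 − 25869) / 0.4 = -25860 J.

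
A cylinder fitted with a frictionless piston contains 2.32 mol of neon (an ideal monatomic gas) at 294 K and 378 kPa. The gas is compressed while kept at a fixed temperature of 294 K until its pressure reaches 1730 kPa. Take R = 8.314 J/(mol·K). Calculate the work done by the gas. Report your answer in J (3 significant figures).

W ≈ -8630 J

Isothermal process: W = nRT ln(V₂/V₁) = nRT ln(P₁/P₂).
W = (2.32)(8.314)(294) × ln(378/1730)
  = 5671 × ln(0.2185) = 5671 × -1.521
W_by_gas = -8625 J.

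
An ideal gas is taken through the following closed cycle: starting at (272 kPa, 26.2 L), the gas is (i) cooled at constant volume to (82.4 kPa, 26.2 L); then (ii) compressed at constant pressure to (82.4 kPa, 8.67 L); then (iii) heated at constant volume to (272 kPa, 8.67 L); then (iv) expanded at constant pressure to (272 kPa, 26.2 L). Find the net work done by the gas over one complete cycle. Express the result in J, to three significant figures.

W_net ≈ 3320 J

Constant-volume legs do no work.
W(ii) = (82.4)(8.67 − 26.2) = -1444 J; W(iv) = (272)(26.2 − 8.67) = 4768 J.
W_net = -1444 + 4768 = 3324 J (the clockwise enclosed area).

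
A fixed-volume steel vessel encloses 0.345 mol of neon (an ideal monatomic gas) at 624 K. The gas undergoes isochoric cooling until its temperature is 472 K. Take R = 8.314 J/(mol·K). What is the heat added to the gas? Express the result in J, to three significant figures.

Constant volume ⇒ W = 0, so Q = ΔU = nCᵥΔT with Cᵥ = 3R/2 = 12.47 J/(mol·K).
ΔU = (0.345)(12.47)(472 − 624) = -654 J.

Q ≈ -654 J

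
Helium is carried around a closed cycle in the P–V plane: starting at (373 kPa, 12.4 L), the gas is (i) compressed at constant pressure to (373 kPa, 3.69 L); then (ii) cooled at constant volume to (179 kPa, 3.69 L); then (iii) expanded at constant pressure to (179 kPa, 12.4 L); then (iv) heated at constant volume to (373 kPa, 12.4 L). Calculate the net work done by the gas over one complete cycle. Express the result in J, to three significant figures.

Constant-volume legs do no work.
W(i) = (373)(3.69 − 12.4) = -3249 J; W(iii) = (179)(12.4 − 3.69) = 1559 J.
W_net = -3249 + 1559 = -1690 J (the counter-clockwise enclosed area).

W_net ≈ -1690 J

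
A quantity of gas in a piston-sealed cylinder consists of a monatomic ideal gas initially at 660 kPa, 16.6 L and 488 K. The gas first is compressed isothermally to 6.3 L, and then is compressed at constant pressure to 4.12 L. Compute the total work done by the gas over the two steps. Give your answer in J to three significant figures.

W_total ≈ -14400 J

Step 1 (isothermal): W = P₁V₁ ln(V₂/V₁) = (10956) ln(6.3/16.6) = -10615 J.
After step 1: P = 1739 kPa, V = 6.3 L, T = 488 K.
Step 2 (isobaric): W = PΔV = (1739 kPa)(4.12 − 6.3 L) = -3791 J.
W_total = -10615 − 3791 = -14406 J.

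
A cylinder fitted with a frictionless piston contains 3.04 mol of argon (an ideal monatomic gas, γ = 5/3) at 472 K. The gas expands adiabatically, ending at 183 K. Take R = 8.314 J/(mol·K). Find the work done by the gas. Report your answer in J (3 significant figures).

Adiabatic ⇒ Q = 0, so W_by = −ΔU = nCᵥ(T₁ − T₂).
Cᵥ = 3R/2 = 12.47 J/(mol·K).
W = (3.04)(12.47)(472 − 183) = 10957 J.

W ≈ 11000 J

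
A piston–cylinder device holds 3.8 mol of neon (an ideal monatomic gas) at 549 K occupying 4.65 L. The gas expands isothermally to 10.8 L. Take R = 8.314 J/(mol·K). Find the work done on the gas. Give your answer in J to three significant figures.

W ≈ -14600 J

Isothermal: W = nRT ln(V₂/V₁).
W = (3.8)(8.314)(549) × ln(10.8/4.65)
  = 17345 × 0.8427
W_by_gas = 14616 J; work on gas = −W_by = -14616 J.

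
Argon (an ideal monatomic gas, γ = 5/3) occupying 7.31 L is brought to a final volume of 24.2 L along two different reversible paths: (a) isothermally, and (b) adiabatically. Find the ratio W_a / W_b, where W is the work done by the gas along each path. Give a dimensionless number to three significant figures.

W_a / W_b ≈ 1.45

Path (a) isothermal: W = P₁V₁ ln(V₂/V₁) → W_a/(P₁V₁) = 1.197.
Path (b) adiabatic: W = P₁V₁(1 − (V₁/V₂)^(γ−1))/(γ−1) → W_b/(P₁V₁) = 0.8247.
W_a / W_b = 1.197 / 0.8247 = 1.452.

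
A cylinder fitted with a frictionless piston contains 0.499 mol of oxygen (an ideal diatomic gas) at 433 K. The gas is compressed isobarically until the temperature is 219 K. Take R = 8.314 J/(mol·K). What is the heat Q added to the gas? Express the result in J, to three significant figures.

Isobaric: W = nRΔT = (0.499)(8.314)(-214) = -887.8 J.
ΔU = nCᵥΔT with Cᵥ = 5R/2: ΔU = (0.499)(20.79)(-214) = -2220 J.
Q = ΔU + W = -2220 − 887.8 = -3107 J.

Q ≈ -3110 J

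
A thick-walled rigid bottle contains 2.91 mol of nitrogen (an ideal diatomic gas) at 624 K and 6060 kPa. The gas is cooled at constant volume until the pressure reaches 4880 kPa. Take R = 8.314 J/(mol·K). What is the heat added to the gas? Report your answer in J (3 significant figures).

Q ≈ -7350 J

Constant volume ⇒ W = 0, so Q = ΔU = nCᵥΔT with Cᵥ = 5R/2 = 20.79 J/(mol·K).
At constant V, T₂/T₁ = P₂/P₁ ⇒ ΔT = T₁(P₂/P₁ − 1) = 624·(4880/6060 − 1) = -121.5 K.
ΔU = (2.91)(20.79)(-121.5) = -7349 J.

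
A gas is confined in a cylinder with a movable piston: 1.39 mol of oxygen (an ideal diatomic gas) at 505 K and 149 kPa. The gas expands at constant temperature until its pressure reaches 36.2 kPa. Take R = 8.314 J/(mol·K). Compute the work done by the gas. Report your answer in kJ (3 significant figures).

W ≈ 8.26 kJ

Isothermal process: W = nRT ln(V₂/V₁) = nRT ln(P₁/P₂).
W = (1.39)(8.314)(505) × ln(149/36.2)
  = 5836 × ln(4.116) = 5836 × 1.415
W_by_gas = 8257 J.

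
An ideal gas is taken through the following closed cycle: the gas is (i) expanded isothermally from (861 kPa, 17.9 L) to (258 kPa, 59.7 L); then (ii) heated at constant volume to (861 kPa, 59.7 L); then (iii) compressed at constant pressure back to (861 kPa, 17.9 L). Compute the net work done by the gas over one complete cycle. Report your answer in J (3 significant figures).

W_net ≈ -17400 J

Leg (i): W = PᵢVᵢ ln(V_f/Vᵢ) = (15412) ln(59.7/17.9) = 18564 J.
Leg (ii): W = 0.
Leg (iii): W = PΔV = (861)(17.9 − 59.7) = -35990 J.
W_net = 18564 − 35990 = -17426 J.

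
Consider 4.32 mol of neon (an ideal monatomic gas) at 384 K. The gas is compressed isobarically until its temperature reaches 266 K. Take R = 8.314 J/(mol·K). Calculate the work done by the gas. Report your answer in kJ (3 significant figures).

W ≈ -4.24 kJ

Isobaric: W = P ΔV = nR ΔT.
W = (4.32)(8.314)(266 − 384) = -4238 J.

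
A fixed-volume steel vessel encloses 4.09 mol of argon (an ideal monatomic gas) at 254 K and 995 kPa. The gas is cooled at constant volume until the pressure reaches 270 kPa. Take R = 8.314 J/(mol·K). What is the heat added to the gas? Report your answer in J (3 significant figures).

Q ≈ -9440 J

Constant volume ⇒ W = 0, so Q = ΔU = nCᵥΔT with Cᵥ = 3R/2 = 12.47 J/(mol·K).
At constant V, T₂/T₁ = P₂/P₁ ⇒ ΔT = T₁(P₂/P₁ − 1) = 254·(270/995 − 1) = -185.1 K.
ΔU = (4.09)(12.47)(-185.1) = -9440 J.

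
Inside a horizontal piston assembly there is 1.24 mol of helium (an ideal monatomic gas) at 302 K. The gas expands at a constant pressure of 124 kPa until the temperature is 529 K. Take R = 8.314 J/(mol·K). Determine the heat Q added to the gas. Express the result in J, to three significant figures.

Isobaric: W = nRΔT = (1.24)(8.314)(227) = 2340 J.
ΔU = nCᵥΔT with Cᵥ = 3R/2: ΔU = (1.24)(12.47)(227) = 3510 J.
Q = ΔU + W = 3510 + 2340 = 5851 J.

Q ≈ 5850 J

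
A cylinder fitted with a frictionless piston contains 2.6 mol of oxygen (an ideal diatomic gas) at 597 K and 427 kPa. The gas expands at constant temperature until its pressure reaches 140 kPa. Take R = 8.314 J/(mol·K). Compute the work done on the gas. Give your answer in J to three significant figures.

W ≈ -14400 J

Isothermal process: W = nRT ln(V₂/V₁) = nRT ln(P₁/P₂).
W = (2.6)(8.314)(597) × ln(427/140)
  = 12905 × ln(3.05) = 12905 × 1.115
W_by_gas = 14391 J; work on gas = −W_by = -14391 J.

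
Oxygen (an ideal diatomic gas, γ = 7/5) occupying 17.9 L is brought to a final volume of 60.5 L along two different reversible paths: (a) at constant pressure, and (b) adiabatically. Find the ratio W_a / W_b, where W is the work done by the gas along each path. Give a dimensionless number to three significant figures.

W_a / W_b ≈ 2.47

Path (a) isobaric: W = P₁(V₂ − V₁) → W_a/(P₁V₁) = 2.38.
Path (b) adiabatic: W = P₁V₁(1 − (V₁/V₂)^(γ−1))/(γ−1) → W_b/(P₁V₁) = 0.964.
W_a / W_b = 2.38 / 0.964 = 2.469.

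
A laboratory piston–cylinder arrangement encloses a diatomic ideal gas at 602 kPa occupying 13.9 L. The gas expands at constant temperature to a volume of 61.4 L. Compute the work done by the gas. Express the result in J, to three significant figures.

Isothermal: W = nRT ln(V₂/V₁) = P₁V₁ ln(V₂/V₁).
P₁V₁ = (602 kPa)(13.9 L) = 8368 J.
W = 8368 × ln(61.4/13.9) = 8368 × 1.486
W_by_gas = 12431 J.

W ≈ 12400 J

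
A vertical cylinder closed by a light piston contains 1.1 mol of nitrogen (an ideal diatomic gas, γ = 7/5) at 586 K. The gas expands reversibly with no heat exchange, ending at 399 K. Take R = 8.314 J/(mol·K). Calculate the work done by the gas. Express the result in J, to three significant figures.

W ≈ 4280 J

Adiabatic ⇒ Q = 0, so W_by = −ΔU = nCᵥ(T₁ − T₂).
Cᵥ = 5R/2 = 20.79 J/(mol·K).
W = (1.1)(20.79)(586 − 399) = 4275 J.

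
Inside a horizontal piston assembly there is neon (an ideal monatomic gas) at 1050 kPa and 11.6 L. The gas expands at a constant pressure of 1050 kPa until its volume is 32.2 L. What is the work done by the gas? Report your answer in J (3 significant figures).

W ≈ 21600 J

Isobaric: W = P ΔV.
W = (1050 kPa)(32.2 − 11.6 L) = (1050)(20.6) = 21630 J.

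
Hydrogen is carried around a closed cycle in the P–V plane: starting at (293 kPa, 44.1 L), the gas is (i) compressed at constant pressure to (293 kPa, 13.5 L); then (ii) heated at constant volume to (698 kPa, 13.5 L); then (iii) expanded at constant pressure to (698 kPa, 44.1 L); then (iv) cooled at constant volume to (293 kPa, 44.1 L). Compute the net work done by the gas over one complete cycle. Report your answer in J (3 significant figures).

W_net ≈ 12400 J

Constant-volume legs do no work.
W(i) = (293)(13.5 − 44.1) = -8966 J; W(iii) = (698)(44.1 − 13.5) = 21359 J.
W_net = -8966 + 21359 = 12393 J (the clockwise enclosed area).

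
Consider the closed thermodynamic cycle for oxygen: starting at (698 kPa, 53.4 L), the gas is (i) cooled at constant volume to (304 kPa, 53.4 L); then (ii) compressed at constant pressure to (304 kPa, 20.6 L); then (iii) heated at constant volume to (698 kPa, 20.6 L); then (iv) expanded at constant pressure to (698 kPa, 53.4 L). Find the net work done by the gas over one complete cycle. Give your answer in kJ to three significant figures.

W_net ≈ 12.9 kJ

Constant-volume legs do no work.
W(ii) = (304)(20.6 − 53.4) = -9971 J; W(iv) = (698)(53.4 − 20.6) = 22894 J.
W_net = -9971 + 22894 = 12923 J (the clockwise enclosed area).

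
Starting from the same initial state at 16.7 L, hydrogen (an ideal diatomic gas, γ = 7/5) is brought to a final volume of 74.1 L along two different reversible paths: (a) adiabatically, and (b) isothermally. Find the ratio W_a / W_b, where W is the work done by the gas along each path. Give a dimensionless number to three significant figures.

Path (a) adiabatic: W = P₁V₁(1 − (V₁/V₂)^(γ−1))/(γ−1) → W_a/(P₁V₁) = 1.122.
Path (b) isothermal: W = P₁V₁ ln(V₂/V₁) → W_b/(P₁V₁) = 1.49.
W_a / W_b = 1.122 / 1.49 = 0.7533.

W_a / W_b ≈ 0.753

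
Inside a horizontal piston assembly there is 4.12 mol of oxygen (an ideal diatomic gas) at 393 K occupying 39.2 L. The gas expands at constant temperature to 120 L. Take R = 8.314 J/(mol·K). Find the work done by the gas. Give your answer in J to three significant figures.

W ≈ 15100 J

Isothermal: W = nRT ln(V₂/V₁).
W = (4.12)(8.314)(393) × ln(120/39.2)
  = 13462 × 1.119
W_by_gas = 15061 J.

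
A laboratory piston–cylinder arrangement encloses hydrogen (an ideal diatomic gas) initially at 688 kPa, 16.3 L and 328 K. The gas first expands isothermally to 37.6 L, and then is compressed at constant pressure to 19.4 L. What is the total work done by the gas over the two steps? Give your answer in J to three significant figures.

W_total ≈ 3950 J

Step 1 (isothermal): W = P₁V₁ ln(V₂/V₁) = (11214) ln(37.6/16.3) = 9373 J.
After step 1: P = 298.3 kPa, V = 37.6 L, T = 328 K.
Step 2 (isobaric): W = PΔV = (298.3 kPa)(19.4 − 37.6 L) = -5428 J.
W_total = 9373 − 5428 = 3945 J.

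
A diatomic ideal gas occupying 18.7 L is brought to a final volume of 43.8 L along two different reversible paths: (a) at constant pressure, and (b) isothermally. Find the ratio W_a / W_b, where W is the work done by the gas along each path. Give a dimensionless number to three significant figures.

W_a / W_b ≈ 1.58

Path (a) isobaric: W = P₁(V₂ − V₁) → W_a/(P₁V₁) = 1.342.
Path (b) isothermal: W = P₁V₁ ln(V₂/V₁) → W_b/(P₁V₁) = 0.8511.
W_a / W_b = 1.342 / 0.8511 = 1.577.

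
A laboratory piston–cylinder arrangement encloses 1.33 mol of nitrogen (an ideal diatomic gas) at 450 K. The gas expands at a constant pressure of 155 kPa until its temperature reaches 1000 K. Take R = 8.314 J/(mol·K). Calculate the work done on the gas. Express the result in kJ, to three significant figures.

W ≈ -6.08 kJ

Isobaric: W = P ΔV = nR ΔT.
W = (1.33)(8.314)(1000 − 450) = 6082 J.
Work on gas = −W_by = -6082 J.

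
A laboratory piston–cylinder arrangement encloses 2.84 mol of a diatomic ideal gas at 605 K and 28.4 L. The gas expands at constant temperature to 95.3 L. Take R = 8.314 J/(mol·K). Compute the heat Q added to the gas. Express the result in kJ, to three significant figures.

Isothermal ⇒ ΔU = 0, so Q = W = nRT ln(V₂/V₁).
Q = (2.84)(8.314)(605) ln(95.3/28.4) = 14285 × 1.211 = 17294 J.

Q ≈ 17.3 kJ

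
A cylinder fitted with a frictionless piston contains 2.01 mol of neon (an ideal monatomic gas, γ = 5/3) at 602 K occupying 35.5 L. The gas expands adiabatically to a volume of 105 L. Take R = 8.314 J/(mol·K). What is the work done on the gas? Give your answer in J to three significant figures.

W ≈ -7770 J

Adiabatic: TV^(γ−1) = const with γ = 5/3.
T₂ = T₁ (V₁/V₂)^(γ−1) = 602 × (35.5/105)^0.667 = 602 × 0.4853 = 292.2 K.
W_by = nCᵥ(T₁ − T₂) = (2.01)(12.47)(602 − 292.2) = 7767 J.
Work on gas = −W_by = -7767 J.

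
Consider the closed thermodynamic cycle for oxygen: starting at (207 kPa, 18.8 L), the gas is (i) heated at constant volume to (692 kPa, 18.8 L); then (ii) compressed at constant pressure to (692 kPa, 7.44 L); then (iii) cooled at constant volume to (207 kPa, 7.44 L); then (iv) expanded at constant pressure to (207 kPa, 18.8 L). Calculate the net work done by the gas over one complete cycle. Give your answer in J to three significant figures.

W_net ≈ -5510 J

Constant-volume legs do no work.
W(ii) = (692)(7.44 − 18.8) = -7861 J; W(iv) = (207)(18.8 − 7.44) = 2352 J.
W_net = -7861 + 2352 = -5510 J (the counter-clockwise enclosed area).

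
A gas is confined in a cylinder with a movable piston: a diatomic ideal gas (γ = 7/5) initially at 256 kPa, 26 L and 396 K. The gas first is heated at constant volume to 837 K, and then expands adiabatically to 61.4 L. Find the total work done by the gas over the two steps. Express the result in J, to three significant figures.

Step 1 (isochoric): W = 0 (constant volume).
After step 1: P = 541.1 kPa (V unchanged).
Step 2 (adiabatic): W = (P₁V₁ − P₂V₂)/(γ−1) = (14068 − 9976)/0.4 = 10230 J.
W_total = 0 + 10230 = 10230 J.

W_total ≈ 10200 J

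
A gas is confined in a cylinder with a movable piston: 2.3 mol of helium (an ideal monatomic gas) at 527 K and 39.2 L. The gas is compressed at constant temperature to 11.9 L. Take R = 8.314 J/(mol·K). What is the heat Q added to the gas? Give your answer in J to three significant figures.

Isothermal ⇒ ΔU = 0, so Q = W = nRT ln(V₂/V₁).
Q = (2.3)(8.314)(527) ln(11.9/39.2) = 10077 × -1.192 = -12014 J.

Q ≈ -12000 J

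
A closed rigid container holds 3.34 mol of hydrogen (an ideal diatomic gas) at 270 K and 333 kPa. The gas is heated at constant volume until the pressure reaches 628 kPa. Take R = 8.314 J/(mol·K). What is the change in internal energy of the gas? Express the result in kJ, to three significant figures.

Constant volume ⇒ W = 0, so Q = ΔU = nCᵥΔT with Cᵥ = 5R/2 = 20.79 J/(mol·K).
At constant V, T₂/T₁ = P₂/P₁ ⇒ ΔT = T₁(P₂/P₁ − 1) = 270·(628/333 − 1) = 239.2 K.
ΔU = (3.34)(20.79)(239.2) = 16605 J.

ΔU ≈ 16.6 kJ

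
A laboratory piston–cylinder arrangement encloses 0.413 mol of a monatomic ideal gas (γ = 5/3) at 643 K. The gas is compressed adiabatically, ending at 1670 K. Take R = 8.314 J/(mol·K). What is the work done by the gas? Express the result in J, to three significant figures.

W ≈ -5290 J

Adiabatic ⇒ Q = 0, so W_by = −ΔU = nCᵥ(T₁ − T₂).
Cᵥ = 3R/2 = 12.47 J/(mol·K).
W = (0.413)(12.47)(643 − 1670) = -5290 J.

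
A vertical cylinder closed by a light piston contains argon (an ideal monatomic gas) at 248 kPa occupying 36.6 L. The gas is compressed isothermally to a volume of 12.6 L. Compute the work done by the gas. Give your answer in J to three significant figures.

Isothermal: W = nRT ln(V₂/V₁) = P₁V₁ ln(V₂/V₁).
P₁V₁ = (248 kPa)(36.6 L) = 9077 J.
W = 9077 × ln(12.6/36.6) = 9077 × -1.066
W_by_gas = -9679 J.

W ≈ -9680 J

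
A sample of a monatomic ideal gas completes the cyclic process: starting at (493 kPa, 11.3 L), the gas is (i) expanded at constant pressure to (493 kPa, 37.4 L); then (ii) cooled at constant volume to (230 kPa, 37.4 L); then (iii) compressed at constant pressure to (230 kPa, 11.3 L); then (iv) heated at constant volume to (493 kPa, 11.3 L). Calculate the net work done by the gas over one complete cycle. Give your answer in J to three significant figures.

Constant-volume legs do no work.
W(i) = (493)(37.4 − 11.3) = 12867 J; W(iii) = (230)(11.3 − 37.4) = -6003 J.
W_net = 12867 − 6003 = 6864 J (the clockwise enclosed area).

W_net ≈ 6860 J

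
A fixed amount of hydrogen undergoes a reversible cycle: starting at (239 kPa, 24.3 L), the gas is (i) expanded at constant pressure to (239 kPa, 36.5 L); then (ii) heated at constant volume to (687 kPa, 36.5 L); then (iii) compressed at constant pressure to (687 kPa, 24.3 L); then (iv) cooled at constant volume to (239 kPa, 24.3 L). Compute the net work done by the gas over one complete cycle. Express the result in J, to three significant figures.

W_net ≈ -5470 J

Constant-volume legs do no work.
W(i) = (239)(36.5 − 24.3) = 2916 J; W(iii) = (687)(24.3 − 36.5) = -8381 J.
W_net = 2916 − 8381 = -5466 J (the counter-clockwise enclosed area).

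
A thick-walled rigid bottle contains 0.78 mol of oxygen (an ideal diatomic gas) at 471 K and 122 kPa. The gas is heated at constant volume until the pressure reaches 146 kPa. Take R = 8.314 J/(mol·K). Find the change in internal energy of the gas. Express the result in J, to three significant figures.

Constant volume ⇒ W = 0, so Q = ΔU = nCᵥΔT with Cᵥ = 5R/2 = 20.79 J/(mol·K).
At constant V, T₂/T₁ = P₂/P₁ ⇒ ΔT = T₁(P₂/P₁ − 1) = 471·(146/122 − 1) = 92.66 K.
ΔU = (0.78)(20.79)(92.66) = 1502 J.

ΔU ≈ 1500 J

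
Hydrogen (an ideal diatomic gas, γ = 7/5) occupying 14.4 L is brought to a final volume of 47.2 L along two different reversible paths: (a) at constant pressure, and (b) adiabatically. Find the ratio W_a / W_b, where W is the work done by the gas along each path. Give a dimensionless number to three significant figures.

W_a / W_b ≈ 2.41

Path (a) isobaric: W = P₁(V₂ − V₁) → W_a/(P₁V₁) = 2.278.
Path (b) adiabatic: W = P₁V₁(1 − (V₁/V₂)^(γ−1))/(γ−1) → W_b/(P₁V₁) = 0.9451.
W_a / W_b = 2.278 / 0.9451 = 2.41.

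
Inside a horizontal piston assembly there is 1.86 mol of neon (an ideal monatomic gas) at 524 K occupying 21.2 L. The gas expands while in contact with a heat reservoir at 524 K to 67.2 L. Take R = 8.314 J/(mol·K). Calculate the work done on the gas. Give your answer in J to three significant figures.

W ≈ -9350 J

Isothermal: W = nRT ln(V₂/V₁).
W = (1.86)(8.314)(524) × ln(67.2/21.2)
  = 8103 × 1.154
W_by_gas = 9348 J; work on gas = −W_by = -9348 J.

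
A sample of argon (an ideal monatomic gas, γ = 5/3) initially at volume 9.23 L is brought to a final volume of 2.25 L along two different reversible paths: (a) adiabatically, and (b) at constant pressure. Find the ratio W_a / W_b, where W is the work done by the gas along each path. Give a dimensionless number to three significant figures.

Path (a) adiabatic: W = P₁V₁(1 − (V₁/V₂)^(γ−1))/(γ−1) → W_a/(P₁V₁) = -2.344.
Path (b) isobaric: W = P₁(V₂ − V₁) → W_b/(P₁V₁) = -0.7562.
W_a / W_b = -2.344 / -0.7562 = 3.099.

W_a / W_b ≈ 3.10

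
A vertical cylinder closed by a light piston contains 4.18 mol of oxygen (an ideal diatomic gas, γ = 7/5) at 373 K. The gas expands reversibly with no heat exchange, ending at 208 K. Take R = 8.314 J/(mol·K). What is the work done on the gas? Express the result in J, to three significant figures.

Adiabatic ⇒ Q = 0, so W_by = −ΔU = nCᵥ(T₁ − T₂).
Cᵥ = 5R/2 = 20.79 J/(mol·K).
W = (4.18)(20.79)(373 − 208) = 14335 J.
Work on gas = −W_by = -14335 J.

W ≈ -14300 J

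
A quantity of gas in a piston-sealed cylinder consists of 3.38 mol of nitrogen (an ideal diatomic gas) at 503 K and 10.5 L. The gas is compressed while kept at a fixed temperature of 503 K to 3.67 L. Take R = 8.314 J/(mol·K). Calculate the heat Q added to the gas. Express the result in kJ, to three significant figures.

Isothermal ⇒ ΔU = 0, so Q = W = nRT ln(V₂/V₁).
Q = (3.38)(8.314)(503) ln(3.67/10.5) = 14135 × -1.051 = -14858 J.

Q ≈ -14.9 kJ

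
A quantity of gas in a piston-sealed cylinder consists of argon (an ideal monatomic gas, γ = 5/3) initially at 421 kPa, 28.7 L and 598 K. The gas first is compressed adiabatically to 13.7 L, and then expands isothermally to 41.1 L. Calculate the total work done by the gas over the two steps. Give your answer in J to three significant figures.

Step 1 (adiabatic): W = (P₁V₁ − P₂V₂)/(γ−1) = (12083 − 19782)/0.667 = -11549 J.
After step 1: P = 1444 kPa, V = 13.7 L, T = 979.1 K.
Step 2 (isothermal): W = P₁V₁ ln(V₂/V₁) = (19782) ln(41.1/13.7) = 21733 J.
W_total = -11549 + 21733 = 10184 J.

W_total ≈ 10200 J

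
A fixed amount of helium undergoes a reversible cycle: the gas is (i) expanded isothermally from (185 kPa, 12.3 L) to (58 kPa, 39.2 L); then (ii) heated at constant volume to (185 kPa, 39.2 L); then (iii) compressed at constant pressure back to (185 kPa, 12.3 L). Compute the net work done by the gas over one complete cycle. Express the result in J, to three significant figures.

W_net ≈ -2340 J

Leg (i): W = PᵢVᵢ ln(V_f/Vᵢ) = (2276) ln(39.2/12.3) = 2637 J.
Leg (ii): W = 0.
Leg (iii): W = PΔV = (185)(12.3 − 39.2) = -4976 J.
W_net = 2637 − 4976 = -2339 J.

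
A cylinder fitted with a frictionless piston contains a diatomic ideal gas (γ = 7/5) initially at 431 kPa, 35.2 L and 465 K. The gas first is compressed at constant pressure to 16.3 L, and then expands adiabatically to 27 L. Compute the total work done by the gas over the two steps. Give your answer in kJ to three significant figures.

W_total ≈ -4.94 kJ

Step 1 (isobaric): W = PΔV = (431 kPa)(16.3 − 35.2 L) = -8146 J.
After step 1: P = 431 kPa, V = 16.3 L, T = 215.3 K.
Step 2 (adiabatic): W = (P₁V₁ − P₂V₂)/(γ−1) = (7025 − 5741)/0.4 = 3211 J.
W_total = -8146 + 3211 = -4935 J.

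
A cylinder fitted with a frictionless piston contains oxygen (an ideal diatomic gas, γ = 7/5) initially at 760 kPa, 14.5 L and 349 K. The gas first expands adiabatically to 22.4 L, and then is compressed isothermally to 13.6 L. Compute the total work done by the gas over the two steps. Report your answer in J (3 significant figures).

W_total ≈ -222 J

Step 1 (adiabatic): W = (P₁V₁ − P₂V₂)/(γ−1) = (11020 − 9260)/0.4 = 4399 J.
After step 1: P = 413.4 kPa, V = 22.4 L, T = 293.3 K.
Step 2 (isothermal): W = P₁V₁ ln(V₂/V₁) = (9260) ln(13.6/22.4) = -4621 J.
W_total = 4399 − 4621 = -221.8 J.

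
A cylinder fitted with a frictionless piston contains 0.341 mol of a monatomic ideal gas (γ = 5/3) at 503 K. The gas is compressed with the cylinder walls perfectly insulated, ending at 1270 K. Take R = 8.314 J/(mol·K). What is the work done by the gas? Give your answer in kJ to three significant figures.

Adiabatic ⇒ Q = 0, so W_by = −ΔU = nCᵥ(T₁ − T₂).
Cᵥ = 3R/2 = 12.47 J/(mol·K).
W = (0.341)(12.47)(503 − 1270) = -3262 J.

W ≈ -3.26 kJ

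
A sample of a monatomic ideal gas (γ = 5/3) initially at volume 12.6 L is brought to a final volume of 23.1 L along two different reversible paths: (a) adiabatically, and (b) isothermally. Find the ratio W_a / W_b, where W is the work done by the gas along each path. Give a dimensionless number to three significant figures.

W_a / W_b ≈ 0.823

Path (a) adiabatic: W = P₁V₁(1 − (V₁/V₂)^(γ−1))/(γ−1) → W_a/(P₁V₁) = 0.4986.
Path (b) isothermal: W = P₁V₁ ln(V₂/V₁) → W_b/(P₁V₁) = 0.6061.
W_a / W_b = 0.4986 / 0.6061 = 0.8226.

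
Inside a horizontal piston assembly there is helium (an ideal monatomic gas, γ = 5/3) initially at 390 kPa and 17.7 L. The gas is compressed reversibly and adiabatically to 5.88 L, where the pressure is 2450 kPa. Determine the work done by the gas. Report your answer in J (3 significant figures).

W ≈ -11300 J

Adiabatic: W = (P₁V₁ − P₂V₂)/(γ − 1) with γ = 5/3.
P₁V₁ = 6903 J, P₂V₂ = 14406 J.
W = (6903 − 14406) / 0.6667 = -11254 J.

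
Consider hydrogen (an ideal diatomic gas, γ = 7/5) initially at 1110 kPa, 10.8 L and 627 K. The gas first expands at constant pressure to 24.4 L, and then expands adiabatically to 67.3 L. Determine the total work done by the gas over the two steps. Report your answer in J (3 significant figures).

W_total ≈ 37700 J

Step 1 (isobaric): W = PΔV = (1110 kPa)(24.4 − 10.8 L) = 15096 J.
After step 1: P = 1110 kPa, V = 24.4 L, T = 1417 K.
Step 2 (adiabatic): W = (P₁V₁ − P₂V₂)/(γ−1) = (27084 − 18049)/0.4 = 22587 J.
W_total = 15096 + 22587 = 37683 J.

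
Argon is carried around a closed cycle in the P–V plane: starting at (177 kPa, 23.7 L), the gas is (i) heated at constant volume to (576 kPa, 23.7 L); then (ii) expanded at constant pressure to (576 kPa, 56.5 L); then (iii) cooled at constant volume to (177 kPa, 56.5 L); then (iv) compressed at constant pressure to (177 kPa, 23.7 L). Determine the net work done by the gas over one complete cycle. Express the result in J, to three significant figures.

W_net ≈ 13100 J

Constant-volume legs do no work.
W(ii) = (576)(56.5 − 23.7) = 18893 J; W(iv) = (177)(23.7 − 56.5) = -5806 J.
W_net = 18893 − 5806 = 13087 J (the clockwise enclosed area).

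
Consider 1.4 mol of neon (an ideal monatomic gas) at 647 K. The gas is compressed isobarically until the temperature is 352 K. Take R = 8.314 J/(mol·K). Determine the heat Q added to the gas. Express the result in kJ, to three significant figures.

Isobaric: W = nRΔT = (1.4)(8.314)(-295) = -3434 J.
ΔU = nCᵥΔT with Cᵥ = 3R/2: ΔU = (1.4)(12.47)(-295) = -5151 J.
Q = ΔU + W = -5151 − 3434 = -8584 J.

Q ≈ -8.58 kJ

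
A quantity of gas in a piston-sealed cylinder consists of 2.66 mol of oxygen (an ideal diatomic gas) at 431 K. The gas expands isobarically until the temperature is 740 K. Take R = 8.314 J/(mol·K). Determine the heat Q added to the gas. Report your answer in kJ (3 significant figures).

Q ≈ 23.9 kJ

Isobaric: W = nRΔT = (2.66)(8.314)(309) = 6834 J.
ΔU = nCᵥΔT with Cᵥ = 5R/2: ΔU = (2.66)(20.79)(309) = 17084 J.
Q = ΔU + W = 17084 + 6834 = 23918 J.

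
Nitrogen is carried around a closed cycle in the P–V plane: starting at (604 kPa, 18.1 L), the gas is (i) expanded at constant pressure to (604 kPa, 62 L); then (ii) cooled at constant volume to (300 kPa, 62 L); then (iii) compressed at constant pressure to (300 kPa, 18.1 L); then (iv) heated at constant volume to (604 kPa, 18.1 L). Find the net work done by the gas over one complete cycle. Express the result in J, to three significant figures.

Constant-volume legs do no work.
W(i) = (604)(62 − 18.1) = 26516 J; W(iii) = (300)(18.1 − 62) = -13170 J.
W_net = 26516 − 13170 = 13346 J (the clockwise enclosed area).

W_net ≈ 13300 J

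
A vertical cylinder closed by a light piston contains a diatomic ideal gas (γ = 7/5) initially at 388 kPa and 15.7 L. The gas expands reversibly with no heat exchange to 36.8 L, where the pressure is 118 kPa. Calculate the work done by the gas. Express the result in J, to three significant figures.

Adiabatic: W = (P₁V₁ − P₂V₂)/(γ − 1) with γ = 7/5.
P₁V₁ = 6092 J, P₂V₂ = 4342 J.
W = (6092 − 4342) / 0.4 = 4373 J.

W ≈ 4370 J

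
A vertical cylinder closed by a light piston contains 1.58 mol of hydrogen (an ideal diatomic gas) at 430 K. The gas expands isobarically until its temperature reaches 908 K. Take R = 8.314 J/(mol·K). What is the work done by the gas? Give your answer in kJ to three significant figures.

Isobaric: W = P ΔV = nR ΔT.
W = (1.58)(8.314)(908 − 430) = 6279 J.

W ≈ 6.28 kJ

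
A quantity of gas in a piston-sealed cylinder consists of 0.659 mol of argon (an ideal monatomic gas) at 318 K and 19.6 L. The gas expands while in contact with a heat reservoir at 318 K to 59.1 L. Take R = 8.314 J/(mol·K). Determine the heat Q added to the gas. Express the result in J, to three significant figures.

Isothermal ⇒ ΔU = 0, so Q = W = nRT ln(V₂/V₁).
Q = (0.659)(8.314)(318) ln(59.1/19.6) = 1742 × 1.104 = 1923 J.

Q ≈ 1920 J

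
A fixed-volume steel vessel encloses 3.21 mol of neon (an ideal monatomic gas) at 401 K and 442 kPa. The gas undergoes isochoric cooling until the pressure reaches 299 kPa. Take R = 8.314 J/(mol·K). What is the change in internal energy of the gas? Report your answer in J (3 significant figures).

ΔU ≈ -5190 J

Constant volume ⇒ W = 0, so Q = ΔU = nCᵥΔT with Cᵥ = 3R/2 = 12.47 J/(mol·K).
At constant V, T₂/T₁ = P₂/P₁ ⇒ ΔT = T₁(P₂/P₁ − 1) = 401·(299/442 − 1) = -129.7 K.
ΔU = (3.21)(12.47)(-129.7) = -5194 J.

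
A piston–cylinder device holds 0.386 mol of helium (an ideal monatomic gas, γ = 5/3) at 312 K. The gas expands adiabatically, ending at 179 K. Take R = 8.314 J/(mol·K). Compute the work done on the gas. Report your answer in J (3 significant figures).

W ≈ -640 J

Adiabatic ⇒ Q = 0, so W_by = −ΔU = nCᵥ(T₁ − T₂).
Cᵥ = 3R/2 = 12.47 J/(mol·K).
W = (0.386)(12.47)(312 − 179) = 640.2 J.
Work on gas = −W_by = -640.2 J.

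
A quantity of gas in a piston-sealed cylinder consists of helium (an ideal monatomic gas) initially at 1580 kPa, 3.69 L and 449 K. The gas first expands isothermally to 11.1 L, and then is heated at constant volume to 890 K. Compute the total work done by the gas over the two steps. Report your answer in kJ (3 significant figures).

W_total ≈ 6.42 kJ

Step 1 (isothermal): W = P₁V₁ ln(V₂/V₁) = (5830) ln(11.1/3.69) = 6421 J.
Step 2 (isochoric): W = 0 (constant volume).
W_total = 6421 + 0 = 6421 J.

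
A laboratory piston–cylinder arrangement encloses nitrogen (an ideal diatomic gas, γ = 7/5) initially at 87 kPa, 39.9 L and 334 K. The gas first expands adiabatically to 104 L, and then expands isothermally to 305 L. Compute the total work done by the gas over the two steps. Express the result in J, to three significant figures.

Step 1 (adiabatic): W = (P₁V₁ − P₂V₂)/(γ−1) = (3471 − 2366)/0.4 = 2763 J.
After step 1: P = 22.75 kPa, V = 104 L, T = 227.7 K.
Step 2 (isothermal): W = P₁V₁ ln(V₂/V₁) = (2366) ln(305/104) = 2546 J.
W_total = 2763 + 2546 = 5308 J.

W_total ≈ 5310 J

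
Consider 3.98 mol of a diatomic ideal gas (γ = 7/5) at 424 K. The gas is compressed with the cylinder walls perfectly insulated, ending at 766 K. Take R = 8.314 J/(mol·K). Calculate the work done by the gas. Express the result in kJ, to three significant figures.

W ≈ -28.3 kJ

Adiabatic ⇒ Q = 0, so W_by = −ΔU = nCᵥ(T₁ − T₂).
Cᵥ = 5R/2 = 20.79 J/(mol·K).
W = (3.98)(20.79)(424 − 766) = -28292 J.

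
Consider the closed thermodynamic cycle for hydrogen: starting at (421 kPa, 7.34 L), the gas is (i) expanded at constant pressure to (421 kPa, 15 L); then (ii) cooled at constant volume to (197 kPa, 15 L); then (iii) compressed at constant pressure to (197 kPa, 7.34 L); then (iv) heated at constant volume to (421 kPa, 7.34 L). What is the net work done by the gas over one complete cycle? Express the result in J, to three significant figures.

Constant-volume legs do no work.
W(i) = (421)(15 − 7.34) = 3225 J; W(iii) = (197)(7.34 − 15) = -1509 J.
W_net = 3225 − 1509 = 1716 J (the clockwise enclosed area).

W_net ≈ 1720 J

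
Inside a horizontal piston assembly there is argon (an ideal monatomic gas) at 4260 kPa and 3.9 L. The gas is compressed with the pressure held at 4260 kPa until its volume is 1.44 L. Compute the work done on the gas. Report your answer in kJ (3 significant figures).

W ≈ 10.5 kJ

Isobaric: W = P ΔV.
W = (4260 kPa)(1.44 − 3.9 L) = (4260)(-2.46) = -10480 J.
Work on gas = −W_by = 10480 J.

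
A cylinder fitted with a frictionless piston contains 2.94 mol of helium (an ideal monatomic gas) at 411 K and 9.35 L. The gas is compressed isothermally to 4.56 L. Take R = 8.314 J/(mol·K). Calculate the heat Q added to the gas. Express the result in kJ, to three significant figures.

Q ≈ -7.21 kJ

Isothermal ⇒ ΔU = 0, so Q = W = nRT ln(V₂/V₁).
Q = (2.94)(8.314)(411) ln(4.56/9.35) = 10046 × -0.7181 = -7214 J.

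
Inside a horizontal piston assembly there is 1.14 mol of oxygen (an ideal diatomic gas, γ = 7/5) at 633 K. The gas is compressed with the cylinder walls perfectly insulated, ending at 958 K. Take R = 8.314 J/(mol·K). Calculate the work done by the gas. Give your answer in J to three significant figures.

W ≈ -7700 J

Adiabatic ⇒ Q = 0, so W_by = −ΔU = nCᵥ(T₁ − T₂).
Cᵥ = 5R/2 = 20.79 J/(mol·K).
W = (1.14)(20.79)(633 − 958) = -7701 J.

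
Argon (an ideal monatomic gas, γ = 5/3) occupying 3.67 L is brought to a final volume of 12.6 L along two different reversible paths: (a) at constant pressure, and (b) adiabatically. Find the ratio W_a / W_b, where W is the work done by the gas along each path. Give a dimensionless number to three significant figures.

Path (a) isobaric: W = P₁(V₂ − V₁) → W_a/(P₁V₁) = 2.433.
Path (b) adiabatic: W = P₁V₁(1 − (V₁/V₂)^(γ−1))/(γ−1) → W_b/(P₁V₁) = 0.8409.
W_a / W_b = 2.433 / 0.8409 = 2.894.

W_a / W_b ≈ 2.89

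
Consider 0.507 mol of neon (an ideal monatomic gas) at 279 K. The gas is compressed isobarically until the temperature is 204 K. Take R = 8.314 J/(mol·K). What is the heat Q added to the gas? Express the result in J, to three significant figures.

Q ≈ -790 J

Isobaric: W = nRΔT = (0.507)(8.314)(-75) = -316.1 J.
ΔU = nCᵥΔT with Cᵥ = 3R/2: ΔU = (0.507)(12.47)(-75) = -474.2 J.
Q = ΔU + W = -474.2 − 316.1 = -790.3 J.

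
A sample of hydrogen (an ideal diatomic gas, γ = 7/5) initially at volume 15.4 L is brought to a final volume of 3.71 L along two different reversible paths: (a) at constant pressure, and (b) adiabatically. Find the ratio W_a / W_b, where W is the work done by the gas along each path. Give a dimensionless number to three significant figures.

W_a / W_b ≈ 0.396

Path (a) isobaric: W = P₁(V₂ − V₁) → W_a/(P₁V₁) = -0.7591.
Path (b) adiabatic: W = P₁V₁(1 − (V₁/V₂)^(γ−1))/(γ−1) → W_b/(P₁V₁) = -1.918.
W_a / W_b = -0.7591 / -1.918 = 0.3958.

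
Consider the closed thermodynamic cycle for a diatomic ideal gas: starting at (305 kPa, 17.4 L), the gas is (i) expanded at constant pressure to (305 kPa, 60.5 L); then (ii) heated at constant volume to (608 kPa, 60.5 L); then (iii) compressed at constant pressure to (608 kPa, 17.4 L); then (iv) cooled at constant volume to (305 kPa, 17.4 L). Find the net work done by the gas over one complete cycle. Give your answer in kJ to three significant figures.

W_net ≈ -13.1 kJ

Constant-volume legs do no work.
W(i) = (305)(60.5 − 17.4) = 13146 J; W(iii) = (608)(17.4 − 60.5) = -26205 J.
W_net = 13146 − 26205 = -13059 J (the counter-clockwise enclosed area).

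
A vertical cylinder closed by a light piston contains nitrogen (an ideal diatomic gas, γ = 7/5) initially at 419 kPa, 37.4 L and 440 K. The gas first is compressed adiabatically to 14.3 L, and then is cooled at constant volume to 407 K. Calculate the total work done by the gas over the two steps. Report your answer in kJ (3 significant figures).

W_total ≈ -18.4 kJ

Step 1 (adiabatic): W = (P₁V₁ − P₂V₂)/(γ−1) = (15671 − 23020)/0.4 = -18373 J.
Step 2 (isochoric): W = 0 (constant volume).
W_total = -18373 + 0 = -18373 J.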